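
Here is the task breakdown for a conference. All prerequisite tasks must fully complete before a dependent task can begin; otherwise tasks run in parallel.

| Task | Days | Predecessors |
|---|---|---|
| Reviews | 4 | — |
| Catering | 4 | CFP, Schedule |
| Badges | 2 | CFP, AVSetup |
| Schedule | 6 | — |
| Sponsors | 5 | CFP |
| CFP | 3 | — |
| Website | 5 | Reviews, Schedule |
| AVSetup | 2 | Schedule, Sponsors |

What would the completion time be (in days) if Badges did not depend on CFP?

12

Original critical path: CFP→Sponsors→AVSetup→Badges = 3+5+2+2 = 12 ⇒ 12 days.
Dropping CFP→Badges doesn't change Badges's earliest start (10); another predecessor still binds.
The longest chain is now CFP→Sponsors→AVSetup→Badges = 3+5+2+2 = 12, so the schedule takes 12 days.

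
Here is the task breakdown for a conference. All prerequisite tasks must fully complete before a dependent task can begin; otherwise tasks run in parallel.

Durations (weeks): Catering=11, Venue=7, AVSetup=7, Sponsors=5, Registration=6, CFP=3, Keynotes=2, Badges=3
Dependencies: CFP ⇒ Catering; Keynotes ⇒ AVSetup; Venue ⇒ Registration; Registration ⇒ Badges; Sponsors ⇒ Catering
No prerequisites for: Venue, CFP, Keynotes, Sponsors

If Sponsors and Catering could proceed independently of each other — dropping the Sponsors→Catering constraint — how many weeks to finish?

16

Original critical path: Venue→Registration→Badges = 7+6+3 = 16 ⇒ 16 weeks.
Without Sponsors→Catering, Catering's earliest start moves from 5 to 3.
After: Venue→Registration→Badges = 7+6+3 = 16 → 16 weeks.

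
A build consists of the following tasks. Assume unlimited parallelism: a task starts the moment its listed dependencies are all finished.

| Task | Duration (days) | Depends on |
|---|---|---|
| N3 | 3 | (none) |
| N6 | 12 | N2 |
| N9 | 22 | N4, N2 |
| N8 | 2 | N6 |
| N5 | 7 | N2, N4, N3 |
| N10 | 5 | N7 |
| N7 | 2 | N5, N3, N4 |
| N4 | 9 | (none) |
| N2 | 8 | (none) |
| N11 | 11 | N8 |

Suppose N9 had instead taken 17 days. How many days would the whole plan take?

33

Baseline: N2→N6→N8→N11 = 8+12+2+11 = 33 → 33 days.
N9 has 2 days of float (longest path through it is 31).
That remains the longest chain; total 33 days.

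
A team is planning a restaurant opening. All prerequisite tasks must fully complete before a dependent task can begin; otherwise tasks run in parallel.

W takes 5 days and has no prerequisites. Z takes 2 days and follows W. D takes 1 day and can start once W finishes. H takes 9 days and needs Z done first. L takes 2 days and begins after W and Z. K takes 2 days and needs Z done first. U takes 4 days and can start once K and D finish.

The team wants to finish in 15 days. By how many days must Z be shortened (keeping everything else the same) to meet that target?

1

Current finish: 16 days; target: 15.
Z is on every critical path, so each day cut from Z cuts the finish by one (this holds down to a finish of 15).
Need 16 − 15 = 1 day off Z → Z becomes 1 day, finish becomes 15.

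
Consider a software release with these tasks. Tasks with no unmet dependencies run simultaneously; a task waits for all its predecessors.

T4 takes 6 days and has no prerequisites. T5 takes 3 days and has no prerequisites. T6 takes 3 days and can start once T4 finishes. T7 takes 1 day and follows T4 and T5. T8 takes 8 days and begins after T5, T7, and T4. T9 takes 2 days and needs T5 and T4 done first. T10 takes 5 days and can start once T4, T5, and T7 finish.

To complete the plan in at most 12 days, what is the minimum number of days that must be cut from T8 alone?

3

Current finish: 15 days; target: 12.
T8 is on every critical path, so each day cut from T8 cuts the finish by one (this holds down to a finish of 12).
Need 15 − 12 = 3 days off T8 → T8 becomes 5 days, finish becomes 12.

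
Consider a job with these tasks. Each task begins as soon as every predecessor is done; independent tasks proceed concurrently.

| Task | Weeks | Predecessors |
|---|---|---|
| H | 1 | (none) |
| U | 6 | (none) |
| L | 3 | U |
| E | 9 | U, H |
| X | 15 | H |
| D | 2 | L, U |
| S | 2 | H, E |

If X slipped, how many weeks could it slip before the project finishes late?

1

Critical path: U→E→S = 6+9+2 = 17, so the finish is 17 weeks.
Longest path through X: 16 weeks (earliest finish 16, latest finish 17).
Slack of X = 2 − 1 = 1 week.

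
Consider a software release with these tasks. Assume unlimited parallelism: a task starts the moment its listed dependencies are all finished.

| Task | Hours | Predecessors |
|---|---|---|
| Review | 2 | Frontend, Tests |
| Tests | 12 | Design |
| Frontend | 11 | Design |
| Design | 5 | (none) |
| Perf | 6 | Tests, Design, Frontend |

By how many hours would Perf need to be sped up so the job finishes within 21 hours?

Current finish: 23 hours; target: 21.
Perf is on every critical path, so each hour cut from Perf cuts the finish by one (this holds down to a finish of 19).
Need 23 − 21 = 2 hours off Perf → Perf becomes 4 hours, finish becomes 21.

2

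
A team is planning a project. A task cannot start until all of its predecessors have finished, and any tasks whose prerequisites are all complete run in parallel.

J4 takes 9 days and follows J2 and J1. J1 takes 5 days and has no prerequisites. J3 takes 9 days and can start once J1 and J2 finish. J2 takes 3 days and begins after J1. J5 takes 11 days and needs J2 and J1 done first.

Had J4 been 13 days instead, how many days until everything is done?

Actual critical path: J1→J2→J5 = 5+3+11 = 19 ⇒ 19 days.
J4 is off the critical path — its longest chain is 17 days, giving 2 of slack.
New critical path: J1→J2→J4 = 5+3+13 = 21 ⇒ 21 days.

21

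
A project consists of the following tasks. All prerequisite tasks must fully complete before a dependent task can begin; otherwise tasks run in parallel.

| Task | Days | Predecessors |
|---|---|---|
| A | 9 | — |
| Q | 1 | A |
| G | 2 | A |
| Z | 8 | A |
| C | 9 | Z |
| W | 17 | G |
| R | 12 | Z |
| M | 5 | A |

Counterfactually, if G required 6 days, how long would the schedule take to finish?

Actual critical path: A→Z→R = 9+8+12 = 29 ⇒ 29 days.
The longest path through G is only 28 days, so G has float 1.
The binding chain switches to A→G→W = 9+6+17 = 32; finish 32 days.

32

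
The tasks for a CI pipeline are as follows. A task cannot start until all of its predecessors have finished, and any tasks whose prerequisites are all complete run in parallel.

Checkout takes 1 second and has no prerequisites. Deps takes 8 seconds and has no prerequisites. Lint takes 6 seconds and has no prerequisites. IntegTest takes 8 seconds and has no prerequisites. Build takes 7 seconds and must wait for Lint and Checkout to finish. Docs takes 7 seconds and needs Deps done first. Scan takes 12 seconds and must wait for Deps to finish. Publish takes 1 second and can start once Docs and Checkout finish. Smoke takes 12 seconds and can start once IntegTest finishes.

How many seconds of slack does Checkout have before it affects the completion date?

12

The longest chain is Deps→Scan = 8+12 = 20; overall finish 20 seconds.
The longest chain containing Checkout totals 8 seconds.
Float = 20 − 8 = 12.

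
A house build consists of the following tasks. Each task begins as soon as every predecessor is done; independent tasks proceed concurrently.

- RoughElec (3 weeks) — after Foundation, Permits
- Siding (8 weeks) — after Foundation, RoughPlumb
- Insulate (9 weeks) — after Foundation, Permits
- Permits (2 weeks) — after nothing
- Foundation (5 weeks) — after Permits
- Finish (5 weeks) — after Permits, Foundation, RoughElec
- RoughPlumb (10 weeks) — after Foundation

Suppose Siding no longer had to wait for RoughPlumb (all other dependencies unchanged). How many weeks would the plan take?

17

Before: longest chain Permits→Foundation→RoughPlumb→Siding = 2+5+10+8 = 25, finish 25.
Without RoughPlumb→Siding, Siding's earliest start moves from 17 to 7.
New critical path: Permits→Foundation→RoughPlumb = 2+5+10 = 17 ⇒ 17 weeks.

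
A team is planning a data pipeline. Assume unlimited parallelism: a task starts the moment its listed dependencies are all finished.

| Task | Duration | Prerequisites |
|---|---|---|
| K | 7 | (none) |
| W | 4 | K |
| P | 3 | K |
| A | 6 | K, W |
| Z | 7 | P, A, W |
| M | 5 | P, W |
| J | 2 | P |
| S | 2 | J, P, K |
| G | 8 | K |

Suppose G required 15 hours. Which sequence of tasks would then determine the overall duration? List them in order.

Critical path before the change: K→W→A→Z = 7+4+6+7 = 24 giving 24 hours.
G is off the critical path — its longest chain is 15 hours, giving 9 of slack.
That remains the longest chain; total 24 hours.

K, W, A, Z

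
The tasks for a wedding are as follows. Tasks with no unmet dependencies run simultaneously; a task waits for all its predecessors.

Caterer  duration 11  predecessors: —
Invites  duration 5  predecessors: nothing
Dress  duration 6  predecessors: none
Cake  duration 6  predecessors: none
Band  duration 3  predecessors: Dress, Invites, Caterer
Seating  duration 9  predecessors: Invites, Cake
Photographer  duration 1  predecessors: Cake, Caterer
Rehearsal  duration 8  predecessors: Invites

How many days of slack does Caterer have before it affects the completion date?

1

The longest chain is Cake→Seating = 6+9 = 15; overall finish 15 days.
Longest path through Caterer: 14 days (earliest finish 11, latest finish 12).
Slack of Caterer = 1 − 0 = 1 day.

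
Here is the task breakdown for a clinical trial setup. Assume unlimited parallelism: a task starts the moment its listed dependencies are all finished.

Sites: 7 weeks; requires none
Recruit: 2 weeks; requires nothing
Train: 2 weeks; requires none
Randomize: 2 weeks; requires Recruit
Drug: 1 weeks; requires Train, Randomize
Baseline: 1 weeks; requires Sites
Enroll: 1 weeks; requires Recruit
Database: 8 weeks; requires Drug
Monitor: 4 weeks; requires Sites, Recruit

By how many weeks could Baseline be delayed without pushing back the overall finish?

The longest chain is Recruit→Randomize→Drug→Database = 2+2+1+8 = 13; overall finish 13 weeks.
The longest chain containing Baseline totals 8 weeks.
Float = 13 − 8 = 5.

5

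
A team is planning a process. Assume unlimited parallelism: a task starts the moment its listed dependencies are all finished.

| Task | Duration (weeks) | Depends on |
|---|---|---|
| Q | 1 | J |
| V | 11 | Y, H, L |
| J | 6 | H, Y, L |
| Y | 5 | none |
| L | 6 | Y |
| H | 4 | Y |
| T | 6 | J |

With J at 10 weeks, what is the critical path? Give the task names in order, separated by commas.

The binding path is Y→L→J→T = 5+6+6+6 = 23; finish at 23 weeks.
Since J is critical, the +4 change carries straight to that chain (now 27 weeks).
That remains the longest chain; total 27 weeks.

Y, L, J, T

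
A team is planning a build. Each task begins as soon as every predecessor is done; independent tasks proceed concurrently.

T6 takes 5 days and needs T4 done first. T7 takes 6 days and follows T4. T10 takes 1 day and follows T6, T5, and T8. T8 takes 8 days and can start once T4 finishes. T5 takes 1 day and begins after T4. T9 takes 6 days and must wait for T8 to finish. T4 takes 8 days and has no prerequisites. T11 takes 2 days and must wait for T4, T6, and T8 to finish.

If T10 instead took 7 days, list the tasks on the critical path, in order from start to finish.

As given, the longest chain is T4→T8→T9 = 8+8+6 = 22, so the finish is 22 days.
T10 is off the critical path — its longest chain is 17 days, giving 5 of slack.
The binding chain switches to T4→T8→T10 = 8+8+7 = 23; finish 23 days.

T4, T8, T10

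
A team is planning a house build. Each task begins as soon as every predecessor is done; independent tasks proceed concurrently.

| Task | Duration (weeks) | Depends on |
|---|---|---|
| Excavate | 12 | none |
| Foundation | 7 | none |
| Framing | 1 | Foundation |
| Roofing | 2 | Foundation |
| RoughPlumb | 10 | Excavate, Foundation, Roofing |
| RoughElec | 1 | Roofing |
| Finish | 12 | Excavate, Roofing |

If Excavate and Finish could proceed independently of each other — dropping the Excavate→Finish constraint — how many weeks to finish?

22

Before: longest chain Excavate→Finish = 12+12 = 24, finish 24.
Without Excavate→Finish, Finish's earliest start moves from 12 to 9.
The longest chain is now Excavate→RoughPlumb = 12+10 = 22, so the job takes 22 weeks.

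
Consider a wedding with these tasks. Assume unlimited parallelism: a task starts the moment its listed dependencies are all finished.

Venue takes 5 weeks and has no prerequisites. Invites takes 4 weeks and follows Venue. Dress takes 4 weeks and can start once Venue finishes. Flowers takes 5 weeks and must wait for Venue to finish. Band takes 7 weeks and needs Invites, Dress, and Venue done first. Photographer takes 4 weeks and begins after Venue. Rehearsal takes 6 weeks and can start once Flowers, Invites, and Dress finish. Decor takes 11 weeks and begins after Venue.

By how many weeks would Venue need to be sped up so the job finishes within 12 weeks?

Current finish: 16 weeks; target: 12.
Venue is on every critical path, so each week cut from Venue cuts the finish by one (this holds down to a finish of 12).
Need 16 − 12 = 4 weeks off Venue → Venue becomes 1 week, finish becomes 12.

4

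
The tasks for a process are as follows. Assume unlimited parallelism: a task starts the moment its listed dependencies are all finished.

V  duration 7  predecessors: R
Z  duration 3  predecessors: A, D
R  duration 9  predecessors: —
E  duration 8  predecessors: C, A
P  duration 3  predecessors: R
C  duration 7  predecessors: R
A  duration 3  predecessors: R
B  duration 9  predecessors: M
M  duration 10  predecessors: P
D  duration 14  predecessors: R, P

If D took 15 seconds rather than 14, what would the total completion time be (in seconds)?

31

Baseline: R→P→M→B = 9+3+10+9 = 31 → 31 seconds.
D has 2 seconds of float (longest path through it is 29).
The critical path is still R→P→M→B; finish is now 31 seconds.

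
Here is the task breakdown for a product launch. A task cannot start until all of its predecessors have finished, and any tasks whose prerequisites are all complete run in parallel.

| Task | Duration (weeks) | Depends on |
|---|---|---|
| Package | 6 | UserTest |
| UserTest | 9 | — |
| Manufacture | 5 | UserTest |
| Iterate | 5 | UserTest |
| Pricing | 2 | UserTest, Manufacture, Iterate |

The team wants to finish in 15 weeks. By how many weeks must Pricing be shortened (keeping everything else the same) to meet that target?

1

Current finish: 16 weeks; target: 15.
Pricing is on every critical path, so each week cut from Pricing cuts the finish by one (this holds down to a finish of 15).
Need 16 − 15 = 1 week off Pricing → Pricing becomes 1 week, finish becomes 15.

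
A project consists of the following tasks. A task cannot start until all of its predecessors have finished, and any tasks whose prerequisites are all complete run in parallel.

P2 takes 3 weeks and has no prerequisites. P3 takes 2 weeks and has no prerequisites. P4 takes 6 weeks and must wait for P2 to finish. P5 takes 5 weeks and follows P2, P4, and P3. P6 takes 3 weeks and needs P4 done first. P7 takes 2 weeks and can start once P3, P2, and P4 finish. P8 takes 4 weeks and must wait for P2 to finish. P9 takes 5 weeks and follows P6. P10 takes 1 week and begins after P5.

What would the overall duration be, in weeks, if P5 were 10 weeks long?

Critical path before the change: P2→P4→P6→P9 = 3+6+3+5 = 17 giving 17 weeks.
The longest path through P5 is only 15 weeks, so P5 has float 2.
New critical path: P2→P4→P5→P10 = 3+6+10+1 = 20 ⇒ 20 weeks.

20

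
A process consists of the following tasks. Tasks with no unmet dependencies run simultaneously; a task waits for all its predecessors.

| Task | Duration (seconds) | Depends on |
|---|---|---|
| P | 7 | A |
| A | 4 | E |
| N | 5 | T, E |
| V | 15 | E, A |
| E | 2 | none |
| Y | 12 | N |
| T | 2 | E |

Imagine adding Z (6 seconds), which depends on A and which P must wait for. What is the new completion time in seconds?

21

Originally the plan takes 21 seconds.
With Z inserted, P now waits for max(A, Z).
New critical path: E→T→N→Y = 2+2+5+12 = 21 ⇒ 21 seconds.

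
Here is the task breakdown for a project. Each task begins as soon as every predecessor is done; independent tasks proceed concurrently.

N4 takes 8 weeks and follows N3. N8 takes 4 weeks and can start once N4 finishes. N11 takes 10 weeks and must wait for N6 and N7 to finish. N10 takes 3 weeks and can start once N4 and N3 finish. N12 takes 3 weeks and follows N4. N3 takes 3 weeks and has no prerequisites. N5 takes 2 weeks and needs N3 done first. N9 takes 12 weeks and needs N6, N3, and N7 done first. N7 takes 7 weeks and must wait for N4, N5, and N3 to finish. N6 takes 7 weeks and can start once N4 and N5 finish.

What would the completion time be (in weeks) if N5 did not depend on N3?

Before: longest chain N3→N4→N6→N9 = 3+8+7+12 = 30, finish 30.
Without N3→N5, N5's earliest start moves from 3 to 0.
New critical path: N3→N4→N6→N9 = 3+8+7+12 = 30 ⇒ 30 weeks.

30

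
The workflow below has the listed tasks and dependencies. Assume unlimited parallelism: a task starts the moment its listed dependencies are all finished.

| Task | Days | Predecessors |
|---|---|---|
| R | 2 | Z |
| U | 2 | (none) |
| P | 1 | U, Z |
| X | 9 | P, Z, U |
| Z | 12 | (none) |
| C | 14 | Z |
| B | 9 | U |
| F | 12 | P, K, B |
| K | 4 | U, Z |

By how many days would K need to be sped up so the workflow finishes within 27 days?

Current finish: 28 days; target: 27.
K is on every critical path, so each day cut from K cuts the finish by one (this holds down to a finish of 26).
Need 28 − 27 = 1 day off K → K becomes 3 days, finish becomes 27.

1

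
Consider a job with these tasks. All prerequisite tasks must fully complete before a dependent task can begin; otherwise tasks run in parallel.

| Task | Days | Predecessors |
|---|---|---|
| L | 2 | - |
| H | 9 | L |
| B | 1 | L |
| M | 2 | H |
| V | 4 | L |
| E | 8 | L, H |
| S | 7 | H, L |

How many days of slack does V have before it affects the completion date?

Critical path: L→H→E = 2+9+8 = 19, so the finish is 19 days.
The longest chain containing V totals 6 days.
So V can slip 19 − 6 = 13 days.

13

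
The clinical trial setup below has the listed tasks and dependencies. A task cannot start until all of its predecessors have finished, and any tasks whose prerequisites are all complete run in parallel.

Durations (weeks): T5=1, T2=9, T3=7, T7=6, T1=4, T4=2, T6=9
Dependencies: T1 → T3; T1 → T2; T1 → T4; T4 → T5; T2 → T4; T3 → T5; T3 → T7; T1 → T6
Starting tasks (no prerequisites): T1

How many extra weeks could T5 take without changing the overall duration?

Critical path: T1→T3→T7 = 4+7+6 = 17, so the finish is 17 weeks.
Longest path through T5: 16 weeks (earliest finish 16, latest finish 17).
Float = 17 − 16 = 1.

1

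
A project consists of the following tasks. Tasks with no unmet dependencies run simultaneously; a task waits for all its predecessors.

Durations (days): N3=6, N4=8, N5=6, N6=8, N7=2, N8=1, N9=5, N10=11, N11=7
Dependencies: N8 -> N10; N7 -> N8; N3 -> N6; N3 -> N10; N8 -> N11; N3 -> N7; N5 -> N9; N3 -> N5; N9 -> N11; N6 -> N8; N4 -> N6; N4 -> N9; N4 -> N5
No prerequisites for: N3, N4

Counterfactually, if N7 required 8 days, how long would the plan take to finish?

Actual critical path: N4→N6→N8→N10 = 8+8+1+11 = 28 ⇒ 28 days.
The longest path through N7 is only 20 days, so N7 has float 8.
No other chain overtakes it, so the finish is 28 days.

28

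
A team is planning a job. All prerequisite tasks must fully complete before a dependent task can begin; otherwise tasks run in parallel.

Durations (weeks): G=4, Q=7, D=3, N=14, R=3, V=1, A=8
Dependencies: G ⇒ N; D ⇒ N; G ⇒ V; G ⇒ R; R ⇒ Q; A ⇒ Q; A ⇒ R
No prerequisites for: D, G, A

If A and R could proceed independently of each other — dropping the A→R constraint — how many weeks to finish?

18

Before: longest chain G→N = 4+14 = 18, finish 18.
Without A→R, R's earliest start moves from 8 to 4.
After: G→N = 4+14 = 18 → 18 weeks.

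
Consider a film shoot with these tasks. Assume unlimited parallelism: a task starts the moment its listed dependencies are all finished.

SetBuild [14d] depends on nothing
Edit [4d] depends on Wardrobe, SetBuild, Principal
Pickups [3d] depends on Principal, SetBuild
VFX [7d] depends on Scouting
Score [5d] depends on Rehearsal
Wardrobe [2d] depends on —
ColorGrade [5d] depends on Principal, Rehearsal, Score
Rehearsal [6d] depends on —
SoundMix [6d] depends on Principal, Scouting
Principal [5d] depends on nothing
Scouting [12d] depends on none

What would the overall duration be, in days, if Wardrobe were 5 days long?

19

The binding path is Scouting→VFX = 12+7 = 19; finish at 19 days.
The longest path through Wardrobe is only 6 days, so Wardrobe has float 13.
No other chain overtakes it, so the finish is 19 days.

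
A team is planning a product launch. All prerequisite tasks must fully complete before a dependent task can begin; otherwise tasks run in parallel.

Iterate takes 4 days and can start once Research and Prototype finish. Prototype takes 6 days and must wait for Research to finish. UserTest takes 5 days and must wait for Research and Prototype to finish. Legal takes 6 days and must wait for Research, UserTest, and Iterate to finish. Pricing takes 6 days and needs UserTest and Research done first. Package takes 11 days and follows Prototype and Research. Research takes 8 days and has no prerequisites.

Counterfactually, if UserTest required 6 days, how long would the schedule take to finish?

26

Critical path before the change: Research→Prototype→UserTest→Pricing = 8+6+5+6 = 25 giving 25 days.
UserTest is on the critical path; changing it to 6 makes that path 26 days.
That remains the longest chain; total 26 days.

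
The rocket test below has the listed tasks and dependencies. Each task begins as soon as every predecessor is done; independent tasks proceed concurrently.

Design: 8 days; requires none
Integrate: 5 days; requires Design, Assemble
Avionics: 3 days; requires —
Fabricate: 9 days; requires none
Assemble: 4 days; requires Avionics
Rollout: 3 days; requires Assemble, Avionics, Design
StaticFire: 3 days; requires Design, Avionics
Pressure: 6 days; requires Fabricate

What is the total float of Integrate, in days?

Critical path: Fabricate→Pressure = 9+6 = 15, so the finish is 15 days.
Integrate finishes as early as 13 and must finish by 15.
So Integrate can slip 15 − 13 = 2 days.

2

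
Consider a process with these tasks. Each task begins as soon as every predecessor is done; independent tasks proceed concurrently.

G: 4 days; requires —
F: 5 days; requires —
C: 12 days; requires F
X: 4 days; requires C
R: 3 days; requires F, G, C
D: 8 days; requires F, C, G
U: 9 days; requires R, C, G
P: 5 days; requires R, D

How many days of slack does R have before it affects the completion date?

Critical path: F→C→D→P = 5+12+8+5 = 30, so the finish is 30 days.
The longest chain containing R totals 29 days.
Slack of R = 18 − 17 = 1 day.

1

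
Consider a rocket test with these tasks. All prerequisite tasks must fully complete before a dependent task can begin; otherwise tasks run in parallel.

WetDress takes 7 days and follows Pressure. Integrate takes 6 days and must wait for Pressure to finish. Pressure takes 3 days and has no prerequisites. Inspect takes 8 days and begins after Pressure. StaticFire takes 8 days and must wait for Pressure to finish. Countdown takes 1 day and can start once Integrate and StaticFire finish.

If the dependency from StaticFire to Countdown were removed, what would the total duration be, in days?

11

Before: longest chain Pressure→StaticFire→Countdown = 3+8+1 = 12, finish 12.
Without StaticFire→Countdown, Countdown's earliest start moves from 11 to 9.
The longest chain is now Pressure→StaticFire = 3+8 = 11, so the schedule takes 11 days.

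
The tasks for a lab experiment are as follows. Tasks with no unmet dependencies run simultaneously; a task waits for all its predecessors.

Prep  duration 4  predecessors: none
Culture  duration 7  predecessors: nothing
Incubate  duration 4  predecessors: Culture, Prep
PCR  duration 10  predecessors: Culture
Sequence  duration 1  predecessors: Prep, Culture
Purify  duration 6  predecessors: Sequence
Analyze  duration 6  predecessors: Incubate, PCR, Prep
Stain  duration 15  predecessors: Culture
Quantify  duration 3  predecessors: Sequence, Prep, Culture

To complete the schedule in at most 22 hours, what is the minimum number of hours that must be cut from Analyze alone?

Current finish: 23 hours; target: 22.
Analyze is on every critical path, so each hour cut from Analyze cuts the finish by one (this holds down to a finish of 22).
Need 23 − 22 = 1 hour off Analyze → Analyze becomes 5 hours, finish becomes 22.

1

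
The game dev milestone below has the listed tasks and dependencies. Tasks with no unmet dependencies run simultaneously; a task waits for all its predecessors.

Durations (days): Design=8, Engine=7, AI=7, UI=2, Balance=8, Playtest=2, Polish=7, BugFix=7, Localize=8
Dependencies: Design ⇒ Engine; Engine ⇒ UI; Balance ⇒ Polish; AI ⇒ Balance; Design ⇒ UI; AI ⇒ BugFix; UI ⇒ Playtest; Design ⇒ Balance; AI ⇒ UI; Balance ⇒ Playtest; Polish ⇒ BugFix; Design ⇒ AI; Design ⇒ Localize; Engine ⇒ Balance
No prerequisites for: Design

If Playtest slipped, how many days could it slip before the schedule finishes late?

Design→Engine→Balance→Polish→BugFix = 8+7+8+7+7 = 37 sets the makespan at 37 days.
Longest path through Playtest: 25 days (earliest finish 25, latest finish 37).
Slack of Playtest = 35 − 23 = 12 days.

12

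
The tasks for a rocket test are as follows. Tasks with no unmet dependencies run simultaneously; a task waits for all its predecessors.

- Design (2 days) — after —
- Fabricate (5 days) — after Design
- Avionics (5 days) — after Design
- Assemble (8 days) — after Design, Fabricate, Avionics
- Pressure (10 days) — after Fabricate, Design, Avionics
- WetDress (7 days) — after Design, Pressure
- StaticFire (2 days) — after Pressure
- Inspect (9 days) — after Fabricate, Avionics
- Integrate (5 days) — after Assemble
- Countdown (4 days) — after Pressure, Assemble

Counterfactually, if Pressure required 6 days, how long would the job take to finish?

20

As given, the longest chain is Design→Fabricate→Pressure→WetDress = 2+5+10+7 = 24, so the finish is 24 days.
Pressure lies on that path, so at 6 days the path becomes 20 days.
New critical path: Design→Fabricate→Assemble→Integrate = 2+5+8+5 = 20 ⇒ 20 days.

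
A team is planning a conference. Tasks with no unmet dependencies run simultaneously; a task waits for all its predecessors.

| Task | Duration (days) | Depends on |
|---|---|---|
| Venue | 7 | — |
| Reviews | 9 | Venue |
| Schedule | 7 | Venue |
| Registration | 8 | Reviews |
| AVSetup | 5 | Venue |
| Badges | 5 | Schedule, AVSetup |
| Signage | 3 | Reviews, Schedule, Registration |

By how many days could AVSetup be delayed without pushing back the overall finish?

Venue→Reviews→Registration→Signage = 7+9+8+3 = 27 sets the makespan at 27 days.
Longest path through AVSetup: 17 days (earliest finish 12, latest finish 22).
Slack of AVSetup = 17 − 7 = 10 days.

10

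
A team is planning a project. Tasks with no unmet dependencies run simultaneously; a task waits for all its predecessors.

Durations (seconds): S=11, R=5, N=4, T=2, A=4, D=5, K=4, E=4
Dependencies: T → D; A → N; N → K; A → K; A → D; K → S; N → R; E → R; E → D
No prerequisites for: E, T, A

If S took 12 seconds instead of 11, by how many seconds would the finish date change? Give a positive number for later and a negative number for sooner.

Baseline: A→N→K→S = 4+4+4+11 = 23 → 23 seconds.
S lies on that path, so at 12 seconds the path becomes 24 seconds.
The critical path is still A→N→K→S; finish is now 24 seconds.
Change in finish: 24 − 23 = +1 seconds.

1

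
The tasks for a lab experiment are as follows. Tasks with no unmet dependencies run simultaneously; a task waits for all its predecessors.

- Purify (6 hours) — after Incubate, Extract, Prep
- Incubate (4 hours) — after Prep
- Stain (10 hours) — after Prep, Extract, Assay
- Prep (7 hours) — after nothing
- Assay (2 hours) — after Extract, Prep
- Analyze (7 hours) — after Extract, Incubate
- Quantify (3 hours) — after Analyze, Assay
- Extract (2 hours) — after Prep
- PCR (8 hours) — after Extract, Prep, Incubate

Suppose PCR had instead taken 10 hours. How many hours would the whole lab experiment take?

21

The binding path is Prep→Incubate→Analyze→Quantify = 7+4+7+3 = 21; finish at 21 hours.
PCR is off the critical path — its longest chain is 19 hours, giving 2 of slack.
Now Prep→Incubate→PCR = 7+4+10 = 21 is longest, so the finish becomes 21 hours.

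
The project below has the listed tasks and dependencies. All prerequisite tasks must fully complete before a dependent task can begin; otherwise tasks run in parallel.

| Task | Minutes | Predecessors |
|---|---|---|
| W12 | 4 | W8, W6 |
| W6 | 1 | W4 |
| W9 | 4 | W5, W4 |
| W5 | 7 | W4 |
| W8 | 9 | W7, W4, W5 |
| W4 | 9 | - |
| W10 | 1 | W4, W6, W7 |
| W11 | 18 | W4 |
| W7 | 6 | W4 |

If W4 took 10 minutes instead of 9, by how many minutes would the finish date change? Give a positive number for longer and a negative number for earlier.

1

The binding path is W4→W5→W8→W12 = 9+7+9+4 = 29; finish at 29 minutes.
W4 is on the critical path; changing it to 10 makes that path 30 minutes.
The critical path is still W4→W5→W8→W12; finish is now 30 minutes.
Change in finish: 30 − 29 = +1 minutes.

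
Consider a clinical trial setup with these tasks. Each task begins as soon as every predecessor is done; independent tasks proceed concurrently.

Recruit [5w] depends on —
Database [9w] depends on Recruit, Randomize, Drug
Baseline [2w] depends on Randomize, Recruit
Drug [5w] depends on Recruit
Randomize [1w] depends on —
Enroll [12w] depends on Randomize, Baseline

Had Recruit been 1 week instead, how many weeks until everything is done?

15

Critical path before the change: Recruit→Drug→Database = 5+5+9 = 19 giving 19 weeks.
Recruit lies on that path, so at 1 week the path becomes 15 weeks.
That remains the longest chain; total 15 weeks.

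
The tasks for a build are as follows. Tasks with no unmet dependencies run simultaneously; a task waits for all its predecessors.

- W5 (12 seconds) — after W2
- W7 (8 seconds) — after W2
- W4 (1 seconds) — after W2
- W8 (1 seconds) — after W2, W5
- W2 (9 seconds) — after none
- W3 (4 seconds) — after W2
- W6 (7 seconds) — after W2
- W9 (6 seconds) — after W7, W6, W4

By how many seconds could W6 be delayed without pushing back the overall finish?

Critical path: W2→W7→W9 = 9+8+6 = 23, so the finish is 23 seconds.
Longest path through W6: 22 seconds (earliest finish 16, latest finish 17).
Slack of W6 = 10 − 9 = 1 second.

1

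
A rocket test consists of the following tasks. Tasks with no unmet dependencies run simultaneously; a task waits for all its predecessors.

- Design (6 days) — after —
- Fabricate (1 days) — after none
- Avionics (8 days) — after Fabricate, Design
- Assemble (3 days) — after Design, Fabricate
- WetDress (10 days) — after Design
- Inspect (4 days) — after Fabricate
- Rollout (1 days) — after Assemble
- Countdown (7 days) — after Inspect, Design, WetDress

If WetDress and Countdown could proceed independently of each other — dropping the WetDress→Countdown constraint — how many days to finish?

16

Before: longest chain Design→WetDress→Countdown = 6+10+7 = 23, finish 23.
Without WetDress→Countdown, Countdown's earliest start moves from 16 to 6.
After: Design→WetDress = 6+10 = 16 → 16 days.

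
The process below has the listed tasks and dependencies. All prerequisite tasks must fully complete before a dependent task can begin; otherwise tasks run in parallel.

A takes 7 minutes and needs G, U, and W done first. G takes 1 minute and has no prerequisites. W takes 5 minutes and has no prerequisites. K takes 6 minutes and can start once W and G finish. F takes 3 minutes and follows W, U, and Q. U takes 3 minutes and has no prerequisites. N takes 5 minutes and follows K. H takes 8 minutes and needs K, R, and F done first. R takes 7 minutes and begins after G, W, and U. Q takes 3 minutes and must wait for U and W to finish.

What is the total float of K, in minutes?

1

The longest chain is W→R→H = 5+7+8 = 20; overall finish 20 minutes.
Longest path through K: 19 minutes (earliest finish 11, latest finish 12).
Slack of K = 6 − 5 = 1 minute.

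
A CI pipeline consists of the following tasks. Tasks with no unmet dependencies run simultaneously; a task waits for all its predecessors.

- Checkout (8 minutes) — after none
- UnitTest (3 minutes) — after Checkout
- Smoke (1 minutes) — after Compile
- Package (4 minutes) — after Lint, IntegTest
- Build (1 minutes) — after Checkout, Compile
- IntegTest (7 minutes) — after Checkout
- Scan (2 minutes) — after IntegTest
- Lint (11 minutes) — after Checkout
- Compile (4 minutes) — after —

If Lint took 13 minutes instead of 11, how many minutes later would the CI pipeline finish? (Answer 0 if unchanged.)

2

The binding path is Checkout→Lint→Package = 8+11+4 = 23; finish at 23 minutes.
Lint is on the critical path; changing it to 13 makes that path 25 minutes.
The critical path is still Checkout→Lint→Package; finish is now 25 minutes.
Change in finish: 25 − 23 = +2 minutes.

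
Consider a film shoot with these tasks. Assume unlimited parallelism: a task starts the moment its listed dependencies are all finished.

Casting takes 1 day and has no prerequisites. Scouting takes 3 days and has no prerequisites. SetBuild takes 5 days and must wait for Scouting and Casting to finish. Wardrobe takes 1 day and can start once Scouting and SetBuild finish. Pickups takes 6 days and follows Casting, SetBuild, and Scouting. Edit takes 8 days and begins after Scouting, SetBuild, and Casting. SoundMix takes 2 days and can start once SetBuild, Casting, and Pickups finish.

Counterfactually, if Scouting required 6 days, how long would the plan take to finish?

19

Baseline: Scouting→SetBuild→Pickups→SoundMix = 3+5+6+2 = 16 → 16 days.
Scouting lies on that path, so at 6 days the path becomes 19 days.
No other chain overtakes it, so the finish is 19 days.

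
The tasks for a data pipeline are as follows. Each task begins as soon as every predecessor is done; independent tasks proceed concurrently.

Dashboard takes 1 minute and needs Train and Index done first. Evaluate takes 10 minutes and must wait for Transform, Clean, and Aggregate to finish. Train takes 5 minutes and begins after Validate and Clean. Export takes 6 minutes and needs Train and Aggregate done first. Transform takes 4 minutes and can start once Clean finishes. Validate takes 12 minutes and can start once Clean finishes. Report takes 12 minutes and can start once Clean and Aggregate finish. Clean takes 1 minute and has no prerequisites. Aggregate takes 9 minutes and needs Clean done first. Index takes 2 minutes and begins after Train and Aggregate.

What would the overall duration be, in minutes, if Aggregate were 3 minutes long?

24

The binding path is Clean→Validate→Train→Export = 1+12+5+6 = 24; finish at 24 minutes.
Aggregate is off the critical path — its longest chain is 22 minutes, giving 2 of slack.
That remains the longest chain; total 24 minutes.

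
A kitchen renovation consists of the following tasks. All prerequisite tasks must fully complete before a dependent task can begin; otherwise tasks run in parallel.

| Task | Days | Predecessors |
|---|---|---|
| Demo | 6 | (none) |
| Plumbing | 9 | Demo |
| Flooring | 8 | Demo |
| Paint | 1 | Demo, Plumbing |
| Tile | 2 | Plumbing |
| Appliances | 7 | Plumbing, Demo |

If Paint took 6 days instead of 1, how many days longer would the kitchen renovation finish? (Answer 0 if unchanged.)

As given, the longest chain is Demo→Plumbing→Appliances = 6+9+7 = 22, so the finish is 22 days.
Paint is off the critical path — its longest chain is 16 days, giving 6 of slack.
No other chain overtakes it, so the finish is 22 days.
Change in finish: 22 − 22 = +0 days.

0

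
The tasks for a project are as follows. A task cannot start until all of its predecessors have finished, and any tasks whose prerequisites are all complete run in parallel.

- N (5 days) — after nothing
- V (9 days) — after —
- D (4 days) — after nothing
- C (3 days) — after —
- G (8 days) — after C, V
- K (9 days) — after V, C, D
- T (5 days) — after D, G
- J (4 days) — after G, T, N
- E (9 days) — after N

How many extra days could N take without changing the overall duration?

Critical path: V→G→T→J = 9+8+5+4 = 26, so the finish is 26 days.
Longest path through N: 14 days (earliest finish 5, latest finish 17).
So N can slip 17 − 5 = 12 days.

12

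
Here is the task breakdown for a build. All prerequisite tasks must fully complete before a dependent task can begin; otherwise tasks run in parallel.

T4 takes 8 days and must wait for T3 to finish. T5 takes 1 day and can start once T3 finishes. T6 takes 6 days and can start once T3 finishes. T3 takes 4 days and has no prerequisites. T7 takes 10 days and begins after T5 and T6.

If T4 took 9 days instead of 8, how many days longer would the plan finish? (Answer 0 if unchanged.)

The binding path is T3→T6→T7 = 4+6+10 = 20; finish at 20 days.
T4 is off the critical path — its longest chain is 12 days, giving 8 of slack.
The critical path is still T3→T6→T7; finish is now 20 days.
Change in finish: 20 − 20 = +0 days.

0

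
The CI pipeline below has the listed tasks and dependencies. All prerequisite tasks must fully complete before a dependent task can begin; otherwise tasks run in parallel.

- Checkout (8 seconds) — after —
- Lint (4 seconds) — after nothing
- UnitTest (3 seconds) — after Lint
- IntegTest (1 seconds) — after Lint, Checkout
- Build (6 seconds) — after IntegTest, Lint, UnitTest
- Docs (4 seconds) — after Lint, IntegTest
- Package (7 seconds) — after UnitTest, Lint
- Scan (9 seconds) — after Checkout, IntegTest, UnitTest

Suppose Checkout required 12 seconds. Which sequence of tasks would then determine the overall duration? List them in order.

Checkout, IntegTest, Scan

As given, the longest chain is Checkout→IntegTest→Scan = 8+1+9 = 18, so the finish is 18 seconds.
Checkout is on the critical path; changing it to 12 makes that path 22 seconds.
That remains the longest chain; total 22 seconds.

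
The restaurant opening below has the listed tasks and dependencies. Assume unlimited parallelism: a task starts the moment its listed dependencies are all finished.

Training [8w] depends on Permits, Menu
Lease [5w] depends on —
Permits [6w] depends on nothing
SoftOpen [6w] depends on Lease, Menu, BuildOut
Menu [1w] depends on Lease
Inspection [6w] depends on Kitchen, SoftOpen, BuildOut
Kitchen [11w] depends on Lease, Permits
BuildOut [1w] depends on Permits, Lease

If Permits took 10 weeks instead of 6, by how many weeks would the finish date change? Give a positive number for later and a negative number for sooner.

4

The binding path is Permits→Kitchen→Inspection = 6+11+6 = 23; finish at 23 weeks.
Permits lies on that path, so at 10 weeks the path becomes 27 weeks.
No other chain overtakes it, so the finish is 27 weeks.
Change in finish: 27 − 23 = +4 weeks.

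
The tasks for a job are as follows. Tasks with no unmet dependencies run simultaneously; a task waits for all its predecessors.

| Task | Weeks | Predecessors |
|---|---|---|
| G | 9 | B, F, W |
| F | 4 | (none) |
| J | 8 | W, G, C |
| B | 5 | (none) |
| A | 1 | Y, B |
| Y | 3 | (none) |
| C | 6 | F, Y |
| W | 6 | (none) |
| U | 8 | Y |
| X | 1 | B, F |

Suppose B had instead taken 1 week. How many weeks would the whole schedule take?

23

The binding path is W→G→J = 6+9+8 = 23; finish at 23 weeks.
B is off the critical path — its longest chain is 22 weeks, giving 1 of slack.
The critical path is still W→G→J; finish is now 23 weeks.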